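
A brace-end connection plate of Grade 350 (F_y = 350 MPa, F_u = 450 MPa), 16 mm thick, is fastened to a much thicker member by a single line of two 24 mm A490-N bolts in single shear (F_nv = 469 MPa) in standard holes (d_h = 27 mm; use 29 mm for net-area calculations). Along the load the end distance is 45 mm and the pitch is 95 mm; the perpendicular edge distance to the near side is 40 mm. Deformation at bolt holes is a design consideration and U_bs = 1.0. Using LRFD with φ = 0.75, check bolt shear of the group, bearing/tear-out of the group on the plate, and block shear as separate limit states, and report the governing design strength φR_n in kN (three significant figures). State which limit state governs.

318 kN (bolt shear governs)

Bolt shear: A_b = π·24²/4 = 452.4 mm²; R_n = 469 × 452.4 × 2 × 1 / 1000 = 424.3 kN → 0.75 × 424.3 = 318 kN.
Bearing: edge l_c = 31.5, r_n = 272.2 kN; interior l_c = 68, r_n = 414.7 kN; R_n = 272.2 + 1·414.7 = 686.9 kN → 515 kN.
Block shear: A_gv = 2240, A_nv = 1544, A_nt = 408 mm²; R_n = min(0.6F_uA_nv, 0.6F_yA_gv) + U_bs·F_u·A_nt = 600.5 kN → 450 kN.
Bolt shear governs: 318 kN.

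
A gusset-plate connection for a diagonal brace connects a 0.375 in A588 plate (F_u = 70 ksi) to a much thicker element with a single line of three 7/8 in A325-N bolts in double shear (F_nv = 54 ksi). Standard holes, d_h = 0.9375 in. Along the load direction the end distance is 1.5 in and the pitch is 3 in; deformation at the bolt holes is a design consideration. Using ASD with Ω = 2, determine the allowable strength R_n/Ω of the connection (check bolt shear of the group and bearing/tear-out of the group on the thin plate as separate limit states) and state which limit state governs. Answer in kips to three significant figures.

71.4 kips (bearing governs)

Bolt shear: A_b = π·0.875²/4 = 0.6013 in²; R_n = 54 × 0.6013 × 3 × 2 = 194.8 kips → 194.8 / 2 = 97.4 kips.
Bearing (1.2 l_c t F_u ≤ 2.4 d t F_u): upper limit = 2.4·0.875·0.375·70 = 55.13 kips.
  Edge l_c = 1.5 − 0.9375/2 = 1.031 → r_n = 32.48 kips; interior l_c = 3 − 0.9375 = 2.062 → r_n = 55.13 kips.
  R_n,bearing = 1·32.48 + 2·55.13 = 142.7 kips → 142.7 / 2 = 71.4 kips.
Bearing governs: 71.4 kips.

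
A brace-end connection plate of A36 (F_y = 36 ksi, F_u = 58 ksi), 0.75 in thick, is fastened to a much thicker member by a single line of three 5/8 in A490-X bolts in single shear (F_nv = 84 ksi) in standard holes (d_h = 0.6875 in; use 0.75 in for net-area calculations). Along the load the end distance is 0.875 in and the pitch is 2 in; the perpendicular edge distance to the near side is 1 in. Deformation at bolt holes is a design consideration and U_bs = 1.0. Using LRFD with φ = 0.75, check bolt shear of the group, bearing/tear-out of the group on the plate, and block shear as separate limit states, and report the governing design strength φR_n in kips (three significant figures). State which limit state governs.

58 kips (bolt shear governs)

Bolt shear: A_b = π·0.625²/4 = 0.3068 in²; R_n = 84 × 0.3068 × 3 × 1 = 77.31 kips → 0.75 × 77.31 = 58 kips.
Bearing: edge l_c = 0.5312, r_n = 27.73 kips; interior l_c = 1.312, r_n = 65.25 kips; R_n = 27.73 + 2·65.25 = 158.2 kips → 119 kips.
Block shear: A_gv = 3.656, A_nv = 2.25, A_nt = 0.4688 in²; R_n = min(0.6F_uA_nv, 0.6F_yA_gv) + U_bs·F_u·A_nt = 105.5 kips → 79.1 kips.
Bolt shear governs: 58 kips.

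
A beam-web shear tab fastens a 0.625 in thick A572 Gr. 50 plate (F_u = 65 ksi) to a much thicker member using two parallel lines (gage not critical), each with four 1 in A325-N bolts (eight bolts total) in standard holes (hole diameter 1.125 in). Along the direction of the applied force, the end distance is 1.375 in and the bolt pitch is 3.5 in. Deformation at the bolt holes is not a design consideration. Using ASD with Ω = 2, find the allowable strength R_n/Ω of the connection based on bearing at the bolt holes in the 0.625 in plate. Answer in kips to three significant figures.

415 kips

Per bolt r_n = 1.5 l_c t F_u ≤ 3.0 d t F_u; upper limit = 3.0 × 1 × 0.625 × 65 = 121.9 kips.
Edge bolt: l_c = 1.375 − 1.125/2 = 0.8125 in → 1.5 × 0.8125 × 0.625 × 65 = 49.51 → r_n = 49.51 kips.
Interior bolts: l_c = 3.5 − 1.125 = 2.375 in → 1.5 × 2.375 × 0.625 × 65 = 144.7 → r_n = 121.9 kips.
R_n = 2 × 49.51 + 6 × 121.9 = 830.3 kips.
Allowable strength R_n/Ω = 830.3 / 2 = 415 kips.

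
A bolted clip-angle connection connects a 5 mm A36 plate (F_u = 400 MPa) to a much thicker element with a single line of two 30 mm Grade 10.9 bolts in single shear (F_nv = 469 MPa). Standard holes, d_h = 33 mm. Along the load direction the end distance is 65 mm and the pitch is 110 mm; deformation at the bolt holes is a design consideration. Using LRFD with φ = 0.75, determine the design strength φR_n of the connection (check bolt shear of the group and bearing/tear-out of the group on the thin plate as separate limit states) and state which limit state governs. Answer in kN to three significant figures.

195 kN (bearing governs)

Bolt shear: A_b = π·30²/4 = 706.9 mm²; R_n = 469 × 706.9 × 2 × 1 / 1000 = 663 kN → 0.75 × 663 = 497 kN.
Bearing (1.2 l_c t F_u ≤ 2.4 d t F_u): upper limit = 2.4·30·5·400 / 1000 = 144 kN.
  Edge l_c = 65 − 33/2 = 48.5 → r_n = 116.4 kN; interior l_c = 110 − 33 = 77 → r_n = 144 kN.
  R_n,bearing = 1·116.4 + 1·144 = 260.4 kN → 0.75 × 260.4 = 195 kN.
Bearing governs: 195 kN.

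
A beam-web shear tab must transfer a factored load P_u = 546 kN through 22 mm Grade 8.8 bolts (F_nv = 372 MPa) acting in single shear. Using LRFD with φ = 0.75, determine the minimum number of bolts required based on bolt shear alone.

6 bolts

A_b = π·22²/4 = 380.1 mm².
Per-bolt design strength φR_n = 0.75 × 372 × 380.1 × 1 / 1000 = 106.1 kN.
n ≥ 546 / 106.1 = 5.148 → use 6 bolts.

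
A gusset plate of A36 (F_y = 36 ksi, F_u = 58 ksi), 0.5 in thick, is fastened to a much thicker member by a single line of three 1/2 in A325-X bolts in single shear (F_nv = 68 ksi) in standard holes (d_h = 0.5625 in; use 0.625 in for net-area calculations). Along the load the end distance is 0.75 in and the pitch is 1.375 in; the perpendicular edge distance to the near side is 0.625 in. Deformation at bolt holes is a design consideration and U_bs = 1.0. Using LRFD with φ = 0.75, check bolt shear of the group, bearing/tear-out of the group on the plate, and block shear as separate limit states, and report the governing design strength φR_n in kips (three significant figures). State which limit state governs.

30 kips (bolt shear governs)

Bolt shear: A_b = π·0.5²/4 = 0.1963 in²; R_n = 68 × 0.1963 × 3 × 1 = 40.06 kips → 0.75 × 40.06 = 30 kips.
Bearing: edge l_c = 0.4688, r_n = 16.31 kips; interior l_c = 0.8125, r_n = 28.27 kips; R_n = 16.31 + 2·28.27 = 72.86 kips → 54.6 kips.
Block shear: A_gv = 1.75, A_nv = 0.9688, A_nt = 0.1562 in²; R_n = min(0.6F_uA_nv, 0.6F_yA_gv) + U_bs·F_u·A_nt = 42.77 kips → 32.1 kips.
Bolt shear governs: 30 kips.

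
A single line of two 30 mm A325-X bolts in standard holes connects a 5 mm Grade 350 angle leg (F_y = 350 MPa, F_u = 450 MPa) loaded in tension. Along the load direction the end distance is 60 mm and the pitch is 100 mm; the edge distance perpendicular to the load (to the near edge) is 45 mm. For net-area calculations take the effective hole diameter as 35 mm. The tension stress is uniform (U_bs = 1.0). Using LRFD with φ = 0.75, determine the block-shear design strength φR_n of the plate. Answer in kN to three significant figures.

Shear plane L_v = 60 + 1·100 = 160 mm; A_gv = 160 × 5 = 800 mm².
A_nv = (160 − 1.5·35) × 5 = 537.5 mm².
A_nt = (45 − 0.5·35) × 5 = 137.5 mm².
0.6 F_u A_nv = 145.1 kN; 0.6 F_y A_gv = 168 kN → shear rupture governs the shear term.
R_n = 145.1 + 1.0 × 450 × 137.5 / 1000 = 207 kN.
Design strength φR_n = 0.75 × 207 = 155 kN.

155 kN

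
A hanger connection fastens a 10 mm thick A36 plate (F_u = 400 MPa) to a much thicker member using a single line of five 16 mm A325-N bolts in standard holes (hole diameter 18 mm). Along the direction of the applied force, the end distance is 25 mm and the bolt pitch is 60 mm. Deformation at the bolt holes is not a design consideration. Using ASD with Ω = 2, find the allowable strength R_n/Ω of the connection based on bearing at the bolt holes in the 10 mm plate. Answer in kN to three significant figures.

Per bolt r_n = 1.5 l_c t F_u ≤ 3.0 d t F_u; upper limit = 3.0 × 16 × 10 × 400 / 1000 = 192 kN.
Edge bolt: l_c = 25 − 18/2 = 16 mm → 1.5 × 16 × 10 × 400 / 1000 = 96 → r_n = 96 kN.
Interior bolts: l_c = 60 − 18 = 42 mm → 1.5 × 42 × 10 × 400 / 1000 = 252 → r_n = 192 kN.
R_n = 1 × 96 + 4 × 192 = 864 kN.
Allowable strength R_n/Ω = 864 / 2 = 432 kN.

432 kN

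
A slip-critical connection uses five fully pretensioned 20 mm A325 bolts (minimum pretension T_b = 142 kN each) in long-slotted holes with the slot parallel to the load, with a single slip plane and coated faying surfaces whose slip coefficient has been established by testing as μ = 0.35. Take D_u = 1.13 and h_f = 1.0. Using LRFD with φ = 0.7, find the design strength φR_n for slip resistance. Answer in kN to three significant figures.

197 kN

R_n = μ · D_u · h_f · T_b · n_s · n_b = 0.35 × 1.13 × 1.0 × 142 × 1 × 5 = 280.8 kN.
Design strength φR_n = 0.7 × 280.8 = 197 kN.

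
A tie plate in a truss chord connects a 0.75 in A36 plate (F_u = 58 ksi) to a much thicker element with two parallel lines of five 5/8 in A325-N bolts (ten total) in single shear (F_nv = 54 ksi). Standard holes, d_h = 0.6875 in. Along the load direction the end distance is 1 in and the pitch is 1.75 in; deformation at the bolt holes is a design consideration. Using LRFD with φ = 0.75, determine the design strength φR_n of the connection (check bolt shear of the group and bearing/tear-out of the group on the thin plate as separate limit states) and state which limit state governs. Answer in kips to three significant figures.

Bolt shear: A_b = π·0.625²/4 = 0.3068 in²; R_n = 54 × 0.3068 × 10 × 1 = 165.7 kips → 0.75 × 165.7 = 124 kips.
Bearing (1.2 l_c t F_u ≤ 2.4 d t F_u): upper limit = 2.4·0.625·0.75·58 = 65.25 kips.
  Edge l_c = 1 − 0.6875/2 = 0.6562 → r_n = 34.26 kips; interior l_c = 1.75 − 0.6875 = 1.062 → r_n = 55.46 kips.
  R_n,bearing = 2·34.26 + 8·55.46 = 512.2 kips → 0.75 × 512.2 = 384 kips.
Bolt shear governs: 124 kips.

124 kips (bolt shear governs)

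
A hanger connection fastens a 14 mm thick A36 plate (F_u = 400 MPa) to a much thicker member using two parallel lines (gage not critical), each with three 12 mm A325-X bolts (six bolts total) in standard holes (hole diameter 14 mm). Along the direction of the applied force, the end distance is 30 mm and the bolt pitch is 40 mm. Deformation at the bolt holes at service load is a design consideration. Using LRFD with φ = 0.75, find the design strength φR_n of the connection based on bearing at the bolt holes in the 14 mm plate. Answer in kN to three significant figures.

Per bolt r_n = 1.2 l_c t F_u ≤ 2.4 d t F_u; upper limit = 2.4 × 12 × 14 × 400 / 1000 = 161.3 kN.
Edge bolt: l_c = 30 − 14/2 = 23 mm → 1.2 × 23 × 14 × 400 / 1000 = 154.6 → r_n = 154.6 kN.
Interior bolts: l_c = 40 − 14 = 26 mm → 1.2 × 26 × 14 × 400 / 1000 = 174.7 → r_n = 161.3 kN.
R_n = 2 × 154.6 + 4 × 161.3 = 954.2 kN.
Design strength φR_n = 0.75 × 954.2 = 716 kN.

716 kN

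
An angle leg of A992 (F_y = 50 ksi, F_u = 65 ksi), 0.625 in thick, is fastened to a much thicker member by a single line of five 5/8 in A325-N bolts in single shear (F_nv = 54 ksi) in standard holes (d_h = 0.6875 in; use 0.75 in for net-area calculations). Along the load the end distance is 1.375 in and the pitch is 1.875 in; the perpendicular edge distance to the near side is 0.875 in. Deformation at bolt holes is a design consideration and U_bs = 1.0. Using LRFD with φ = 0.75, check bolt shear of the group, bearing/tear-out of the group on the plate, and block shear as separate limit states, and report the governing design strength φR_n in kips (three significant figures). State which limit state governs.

62.1 kips (bolt shear governs)

Bolt shear: A_b = π·0.625²/4 = 0.3068 in²; R_n = 54 × 0.3068 × 5 × 1 = 82.83 kips → 0.75 × 82.83 = 62.1 kips.
Bearing: edge l_c = 1.031, r_n = 50.27 kips; interior l_c = 1.188, r_n = 57.89 kips; R_n = 50.27 + 4·57.89 = 281.8 kips → 211 kips.
Block shear: A_gv = 5.547, A_nv = 3.438, A_nt = 0.3125 in²; R_n = min(0.6F_uA_nv, 0.6F_yA_gv) + U_bs·F_u·A_nt = 154.4 kips → 116 kips.
Bolt shear governs: 62.1 kips.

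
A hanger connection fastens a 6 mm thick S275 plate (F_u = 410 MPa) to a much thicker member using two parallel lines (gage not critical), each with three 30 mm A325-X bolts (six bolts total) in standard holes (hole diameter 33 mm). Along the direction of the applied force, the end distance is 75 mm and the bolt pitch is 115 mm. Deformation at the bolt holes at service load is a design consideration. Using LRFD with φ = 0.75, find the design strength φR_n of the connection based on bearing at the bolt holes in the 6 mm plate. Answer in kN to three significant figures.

790 kN

Per bolt r_n = 1.2 l_c t F_u ≤ 2.4 d t F_u; upper limit = 2.4 × 30 × 6 × 410 / 1000 = 177.1 kN.
Edge bolt: l_c = 75 − 33/2 = 58.5 mm → 1.2 × 58.5 × 6 × 410 / 1000 = 172.7 → r_n = 172.7 kN.
Interior bolts: l_c = 115 − 33 = 82 mm → 1.2 × 82 × 6 × 410 / 1000 = 242.1 → r_n = 177.1 kN.
R_n = 2 × 172.7 + 4 × 177.1 = 1054 kN.
Design strength φR_n = 0.75 × 1054 = 790 kN.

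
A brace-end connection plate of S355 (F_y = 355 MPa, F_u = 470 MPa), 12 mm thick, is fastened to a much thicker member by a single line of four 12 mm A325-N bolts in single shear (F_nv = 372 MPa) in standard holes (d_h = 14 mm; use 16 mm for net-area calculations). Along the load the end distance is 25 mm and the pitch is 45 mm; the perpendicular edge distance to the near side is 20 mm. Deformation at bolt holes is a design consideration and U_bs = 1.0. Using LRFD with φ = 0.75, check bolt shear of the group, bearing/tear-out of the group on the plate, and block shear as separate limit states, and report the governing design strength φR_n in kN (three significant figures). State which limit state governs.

Bolt shear: A_b = π·12²/4 = 113.1 mm²; R_n = 372 × 113.1 × 4 × 1 / 1000 = 168.3 kN → 0.75 × 168.3 = 126 kN.
Bearing: edge l_c = 18, r_n = 121.8 kN; interior l_c = 31, r_n = 162.4 kN; R_n = 121.8 + 3·162.4 = 609.1 kN → 457 kN.
Block shear: A_gv = 1920, A_nv = 1248, A_nt = 144 mm²; R_n = min(0.6F_uA_nv, 0.6F_yA_gv) + U_bs·F_u·A_nt = 419.6 kN → 315 kN.
Bolt shear governs: 126 kN.

126 kN (bolt shear governs)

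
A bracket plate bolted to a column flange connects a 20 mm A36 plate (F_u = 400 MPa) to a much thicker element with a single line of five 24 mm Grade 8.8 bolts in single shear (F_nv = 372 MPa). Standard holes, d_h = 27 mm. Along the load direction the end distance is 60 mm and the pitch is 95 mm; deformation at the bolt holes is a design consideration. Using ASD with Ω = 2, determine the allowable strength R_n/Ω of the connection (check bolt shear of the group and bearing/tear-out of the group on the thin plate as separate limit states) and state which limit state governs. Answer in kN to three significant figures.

421 kN (bolt shear governs)

Bolt shear: A_b = π·24²/4 = 452.4 mm²; R_n = 372 × 452.4 × 5 × 1 / 1000 = 841.4 kN → 841.4 / 2 = 421 kN.
Bearing (1.2 l_c t F_u ≤ 2.4 d t F_u): upper limit = 2.4·24·20·400 / 1000 = 460.8 kN.
  Edge l_c = 60 − 27/2 = 46.5 → r_n = 446.4 kN; interior l_c = 95 − 27 = 68 → r_n = 460.8 kN.
  R_n,bearing = 1·446.4 + 4·460.8 = 2290 kN → 2290 / 2 = 1140 kN.
Bolt shear governs: 421 kN.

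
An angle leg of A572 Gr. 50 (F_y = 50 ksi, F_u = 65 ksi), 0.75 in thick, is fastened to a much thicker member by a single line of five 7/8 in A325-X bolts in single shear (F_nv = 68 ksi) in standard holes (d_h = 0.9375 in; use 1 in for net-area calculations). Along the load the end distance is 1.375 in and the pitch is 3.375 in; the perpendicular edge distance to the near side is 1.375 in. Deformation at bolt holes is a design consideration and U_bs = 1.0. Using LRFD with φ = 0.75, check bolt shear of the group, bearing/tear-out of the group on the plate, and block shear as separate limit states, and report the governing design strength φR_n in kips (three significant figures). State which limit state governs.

Bolt shear: A_b = π·0.875²/4 = 0.6013 in²; R_n = 68 × 0.6013 × 5 × 1 = 204.4 kips → 0.75 × 204.4 = 153 kips.
Bearing: edge l_c = 0.9062, r_n = 53.02 kips; interior l_c = 2.438, r_n = 102.4 kips; R_n = 53.02 + 4·102.4 = 462.5 kips → 347 kips.
Block shear: A_gv = 11.16, A_nv = 7.781, A_nt = 0.6562 in²; R_n = min(0.6F_uA_nv, 0.6F_yA_gv) + U_bs·F_u·A_nt = 346.1 kips → 260 kips.
Bolt shear governs: 153 kips.

153 kips (bolt shear governs)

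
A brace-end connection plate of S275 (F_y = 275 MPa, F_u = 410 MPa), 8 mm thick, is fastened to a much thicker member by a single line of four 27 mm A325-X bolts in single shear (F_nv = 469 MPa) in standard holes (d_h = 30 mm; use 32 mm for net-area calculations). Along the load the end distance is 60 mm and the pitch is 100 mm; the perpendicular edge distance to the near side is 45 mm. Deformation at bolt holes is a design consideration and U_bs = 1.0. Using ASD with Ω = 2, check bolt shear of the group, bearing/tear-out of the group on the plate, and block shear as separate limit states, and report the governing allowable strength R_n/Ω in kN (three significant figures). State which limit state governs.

Bolt shear: A_b = π·27²/4 = 572.6 mm²; R_n = 469 × 572.6 × 4 × 1 / 1000 = 1074 kN → 1074 / 2 = 537 kN.
Bearing: edge l_c = 45, r_n = 177.1 kN; interior l_c = 70, r_n = 212.5 kN; R_n = 177.1 + 3·212.5 = 814.8 kN → 407 kN.
Block shear: A_gv = 2880, A_nv = 1984, A_nt = 232 mm²; R_n = min(0.6F_uA_nv, 0.6F_yA_gv) + U_bs·F_u·A_nt = 570.3 kN → 285 kN.
Block shear governs: 285 kN.

285 kN (block shear governs)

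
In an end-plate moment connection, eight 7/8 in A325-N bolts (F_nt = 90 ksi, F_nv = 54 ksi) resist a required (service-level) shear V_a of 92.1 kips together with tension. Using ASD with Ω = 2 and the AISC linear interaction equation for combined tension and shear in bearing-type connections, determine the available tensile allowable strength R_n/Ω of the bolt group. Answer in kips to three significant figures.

A_b = π·0.875²/4 = 0.6013 in²; f_rv = 92.1 / (8 × 0.6013) = 19.15 ksi.
F'_nt = 1.3 F_nt − (Ω F_nt / F_nv) f_rv = 1.3·90 − (2·90/54)·19.15 = 53.18 ksi, capped at F_nt → F'_nt = 53.18 ksi.
R_n = F'_nt · A_b · n = 53.18 × 0.6013 × 8 = 255.8 kips.
Allowable strength R_n/Ω = 255.8 / 2 = 128 kips.

128 kips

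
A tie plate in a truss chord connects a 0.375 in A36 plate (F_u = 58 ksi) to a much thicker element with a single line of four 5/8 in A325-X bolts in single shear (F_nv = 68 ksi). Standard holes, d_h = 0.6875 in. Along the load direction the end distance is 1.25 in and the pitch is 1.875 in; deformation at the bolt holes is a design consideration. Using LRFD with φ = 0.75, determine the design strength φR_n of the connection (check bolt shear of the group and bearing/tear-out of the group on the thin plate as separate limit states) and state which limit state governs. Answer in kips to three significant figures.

62.6 kips (bolt shear governs)

Bolt shear: A_b = π·0.625²/4 = 0.3068 in²; R_n = 68 × 0.3068 × 4 × 1 = 83.45 kips → 0.75 × 83.45 = 62.6 kips.
Bearing (1.2 l_c t F_u ≤ 2.4 d t F_u): upper limit = 2.4·0.625·0.375·58 = 32.62 kips.
  Edge l_c = 1.25 − 0.6875/2 = 0.9062 → r_n = 23.65 kips; interior l_c = 1.875 − 0.6875 = 1.188 → r_n = 30.99 kips.
  R_n,bearing = 1·23.65 + 3·30.99 = 116.6 kips → 0.75 × 116.6 = 87.5 kips.
Bolt shear governs: 62.6 kips.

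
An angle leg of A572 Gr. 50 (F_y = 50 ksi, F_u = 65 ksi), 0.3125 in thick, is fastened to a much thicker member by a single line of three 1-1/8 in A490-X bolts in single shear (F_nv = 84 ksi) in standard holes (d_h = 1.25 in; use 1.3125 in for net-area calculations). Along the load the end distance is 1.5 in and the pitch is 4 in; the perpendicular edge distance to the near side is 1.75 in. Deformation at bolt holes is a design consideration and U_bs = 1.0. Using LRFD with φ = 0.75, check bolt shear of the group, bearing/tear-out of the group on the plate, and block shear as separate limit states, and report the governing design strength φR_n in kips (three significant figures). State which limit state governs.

73.5 kips (block shear governs)

Bolt shear: A_b = π·1.125²/4 = 0.994 in²; R_n = 84 × 0.994 × 3 × 1 = 250.5 kips → 0.75 × 250.5 = 188 kips.
Bearing: edge l_c = 0.875, r_n = 21.33 kips; interior l_c = 2.75, r_n = 54.84 kips; R_n = 21.33 + 2·54.84 = 131 kips → 98.3 kips.
Block shear: A_gv = 2.969, A_nv = 1.943, A_nt = 0.3418 in²; R_n = min(0.6F_uA_nv, 0.6F_yA_gv) + U_bs·F_u·A_nt = 98.01 kips → 73.5 kips.
Block shear governs: 73.5 kips.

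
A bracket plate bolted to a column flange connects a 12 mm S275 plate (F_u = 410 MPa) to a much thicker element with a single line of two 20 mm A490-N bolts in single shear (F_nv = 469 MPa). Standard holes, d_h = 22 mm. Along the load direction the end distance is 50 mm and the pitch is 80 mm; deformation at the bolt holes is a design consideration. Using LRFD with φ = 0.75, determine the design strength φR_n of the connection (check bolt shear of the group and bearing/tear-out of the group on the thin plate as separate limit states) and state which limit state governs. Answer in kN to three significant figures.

221 kN (bolt shear governs)

Bolt shear: A_b = π·20²/4 = 314.2 mm²; R_n = 469 × 314.2 × 2 × 1 / 1000 = 294.7 kN → 0.75 × 294.7 = 221 kN.
Bearing (1.2 l_c t F_u ≤ 2.4 d t F_u): upper limit = 2.4·20·12·410 / 1000 = 236.2 kN.
  Edge l_c = 50 − 22/2 = 39 → r_n = 230.3 kN; interior l_c = 80 − 22 = 58 → r_n = 236.2 kN.
  R_n,bearing = 1·230.3 + 1·236.2 = 466.4 kN → 0.75 × 466.4 = 350 kN.
Bolt shear governs: 221 kN.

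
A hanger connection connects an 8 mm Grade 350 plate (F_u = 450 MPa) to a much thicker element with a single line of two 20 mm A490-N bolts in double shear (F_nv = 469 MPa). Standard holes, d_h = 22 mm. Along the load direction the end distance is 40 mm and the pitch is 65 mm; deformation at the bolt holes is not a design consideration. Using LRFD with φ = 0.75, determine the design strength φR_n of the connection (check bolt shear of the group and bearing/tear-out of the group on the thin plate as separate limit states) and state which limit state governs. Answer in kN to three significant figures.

Bolt shear: A_b = π·20²/4 = 314.2 mm²; R_n = 469 × 314.2 × 2 × 2 / 1000 = 589.4 kN → 0.75 × 589.4 = 442 kN.
Bearing (1.5 l_c t F_u ≤ 3.0 d t F_u): upper limit = 3.0·20·8·450 / 1000 = 216 kN.
  Edge l_c = 40 − 22/2 = 29 → r_n = 156.6 kN; interior l_c = 65 − 22 = 43 → r_n = 216 kN.
  R_n,bearing = 1·156.6 + 1·216 = 372.6 kN → 0.75 × 372.6 = 279 kN.
Bearing governs: 279 kN.

279 kN (bearing governs)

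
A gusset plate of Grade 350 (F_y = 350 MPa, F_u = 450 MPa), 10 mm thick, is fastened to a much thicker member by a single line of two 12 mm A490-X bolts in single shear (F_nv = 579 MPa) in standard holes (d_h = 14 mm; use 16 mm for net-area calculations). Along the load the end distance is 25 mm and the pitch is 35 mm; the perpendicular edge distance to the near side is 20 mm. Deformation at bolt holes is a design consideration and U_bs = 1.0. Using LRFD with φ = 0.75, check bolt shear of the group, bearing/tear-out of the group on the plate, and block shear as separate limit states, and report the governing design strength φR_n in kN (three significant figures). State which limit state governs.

98.2 kN (bolt shear governs)

Bolt shear: A_b = π·12²/4 = 113.1 mm²; R_n = 579 × 113.1 × 2 × 1 / 1000 = 131 kN → 0.75 × 131 = 98.2 kN.
Bearing: edge l_c = 18, r_n = 97.2 kN; interior l_c = 21, r_n = 113.4 kN; R_n = 97.2 + 1·113.4 = 210.6 kN → 158 kN.
Block shear: A_gv = 600, A_nv = 360, A_nt = 120 mm²; R_n = min(0.6F_uA_nv, 0.6F_yA_gv) + U_bs·F_u·A_nt = 151.2 kN → 113 kN.
Bolt shear governs: 98.2 kN.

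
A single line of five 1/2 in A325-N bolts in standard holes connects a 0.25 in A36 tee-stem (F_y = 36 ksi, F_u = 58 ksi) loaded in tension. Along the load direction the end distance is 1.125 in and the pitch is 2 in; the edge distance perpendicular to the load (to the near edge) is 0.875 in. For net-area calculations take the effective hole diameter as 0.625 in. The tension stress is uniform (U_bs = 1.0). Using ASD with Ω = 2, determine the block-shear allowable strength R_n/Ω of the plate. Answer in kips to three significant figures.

Shear plane L_v = 1.125 + 4·2 = 9.125 in; A_gv = 9.125 × 0.25 = 2.281 in².
A_nv = (9.125 − 4.5·0.625) × 0.25 = 1.578 in².
A_nt = (0.875 − 0.5·0.625) × 0.25 = 0.1406 in².
0.6 F_u A_nv = 54.92 kips; 0.6 F_y A_gv = 49.27 kips → shear yielding governs the shear term.
R_n = 49.27 + 1.0 × 58 × 0.1406 = 57.43 kips.
Allowable strength R_n/Ω = 57.43 / 2 = 28.7 kips.

28.7 kips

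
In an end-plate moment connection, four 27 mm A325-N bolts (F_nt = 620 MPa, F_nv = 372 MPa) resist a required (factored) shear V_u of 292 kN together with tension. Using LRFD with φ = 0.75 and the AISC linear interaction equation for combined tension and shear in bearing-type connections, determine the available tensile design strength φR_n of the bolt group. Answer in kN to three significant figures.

898 kN

A_b = π·27²/4 = 572.6 mm²; f_rv = 292 × 1000 / (4 × 572.6) = 127.5 MPa.
F'_nt = 1.3 F_nt − (F_nt / φF_nv) f_rv = 1.3·620 − (620/(0.75·372))·127.5 = 522.7 MPa, capped at F_nt → F'_nt = 522.7 MPa.
R_n = F'_nt · A_b · n = 522.7 × 572.6 × 4 / 1000 = 1197 kN.
Design strength φR_n = 0.75 × 1197 = 898 kN.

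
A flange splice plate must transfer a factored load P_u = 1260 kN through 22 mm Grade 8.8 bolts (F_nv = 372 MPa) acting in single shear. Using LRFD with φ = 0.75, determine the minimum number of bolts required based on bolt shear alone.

A_b = π·22²/4 = 380.1 mm².
Per-bolt design strength φR_n = 0.75 × 372 × 380.1 × 1 / 1000 = 106.1 kN.
n ≥ 1260 / 106.1 = 11.88 → use 12 bolts.

12 bolts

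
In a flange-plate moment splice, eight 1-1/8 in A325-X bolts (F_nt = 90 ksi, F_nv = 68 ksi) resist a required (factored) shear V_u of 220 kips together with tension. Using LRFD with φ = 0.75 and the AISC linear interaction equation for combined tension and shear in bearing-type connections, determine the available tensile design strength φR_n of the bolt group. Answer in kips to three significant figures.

A_b = π·1.125²/4 = 0.994 in²; f_rv = 220 / (8 × 0.994) = 27.67 ksi.
F'_nt = 1.3 F_nt − (F_nt / φF_nv) f_rv = 1.3·90 − (90/(0.75·68))·27.67 = 68.18 ksi, capped at F_nt → F'_nt = 68.18 ksi.
R_n = F'_nt · A_b · n = 68.18 × 0.994 × 8 = 542.2 kips.
Design strength φR_n = 0.75 × 542.2 = 407 kips.

407 kips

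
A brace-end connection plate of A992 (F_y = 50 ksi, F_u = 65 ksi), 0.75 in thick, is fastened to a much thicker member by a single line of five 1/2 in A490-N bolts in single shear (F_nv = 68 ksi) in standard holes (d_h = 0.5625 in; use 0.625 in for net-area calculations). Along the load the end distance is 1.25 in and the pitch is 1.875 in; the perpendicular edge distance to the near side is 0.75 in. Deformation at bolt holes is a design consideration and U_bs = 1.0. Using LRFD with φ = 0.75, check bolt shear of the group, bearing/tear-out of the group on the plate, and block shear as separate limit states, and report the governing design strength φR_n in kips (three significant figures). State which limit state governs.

Bolt shear: A_b = π·0.5²/4 = 0.1963 in²; R_n = 68 × 0.1963 × 5 × 1 = 66.76 kips → 0.75 × 66.76 = 50.1 kips.
Bearing: edge l_c = 0.9688, r_n = 56.67 kips; interior l_c = 1.312, r_n = 58.5 kips; R_n = 56.67 + 4·58.5 = 290.7 kips → 218 kips.
Block shear: A_gv = 6.562, A_nv = 4.453, A_nt = 0.3281 in²; R_n = min(0.6F_uA_nv, 0.6F_yA_gv) + U_bs·F_u·A_nt = 195 kips → 146 kips.
Bolt shear governs: 50.1 kips.

50.1 kips (bolt shear governs)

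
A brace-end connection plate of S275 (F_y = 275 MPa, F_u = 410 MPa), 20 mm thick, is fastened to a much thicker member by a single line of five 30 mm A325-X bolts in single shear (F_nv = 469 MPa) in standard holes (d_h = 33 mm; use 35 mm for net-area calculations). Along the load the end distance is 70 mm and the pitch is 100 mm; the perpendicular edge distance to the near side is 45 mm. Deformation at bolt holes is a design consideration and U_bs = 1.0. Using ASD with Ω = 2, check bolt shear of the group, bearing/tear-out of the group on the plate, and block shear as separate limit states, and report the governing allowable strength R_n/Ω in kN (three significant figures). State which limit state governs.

Bolt shear: A_b = π·30²/4 = 706.9 mm²; R_n = 469 × 706.9 × 5 × 1 / 1000 = 1658 kN → 1658 / 2 = 829 kN.
Bearing: edge l_c = 53.5, r_n = 526.4 kN; interior l_c = 67, r_n = 590.4 kN; R_n = 526.4 + 4·590.4 = 2888 kN → 1440 kN.
Block shear: A_gv = 9400, A_nv = 6250, A_nt = 550 mm²; R_n = min(0.6F_uA_nv, 0.6F_yA_gv) + U_bs·F_u·A_nt = 1763 kN → 882 kN.
Bolt shear governs: 829 kN.

829 kN (bolt shear governs)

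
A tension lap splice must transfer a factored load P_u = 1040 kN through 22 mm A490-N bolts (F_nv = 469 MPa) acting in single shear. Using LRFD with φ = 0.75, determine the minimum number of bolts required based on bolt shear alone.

A_b = π·22²/4 = 380.1 mm².
Per-bolt design strength φR_n = 0.75 × 469 × 380.1 × 1 / 1000 = 133.7 kN.
n ≥ 1040 / 133.7 = 7.778 → use 8 bolts.

8 bolts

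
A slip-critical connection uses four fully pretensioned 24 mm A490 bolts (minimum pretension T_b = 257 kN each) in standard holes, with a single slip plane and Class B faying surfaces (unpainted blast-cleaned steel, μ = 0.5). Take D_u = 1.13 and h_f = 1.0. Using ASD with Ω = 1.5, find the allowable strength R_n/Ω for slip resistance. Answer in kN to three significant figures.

387 kN

R_n = μ · D_u · h_f · T_b · n_s · n_b = 0.5 × 1.13 × 1.0 × 257 × 1 × 4 = 580.8 kN.
Allowable strength R_n/Ω = 580.8 / 1.5 = 387 kN.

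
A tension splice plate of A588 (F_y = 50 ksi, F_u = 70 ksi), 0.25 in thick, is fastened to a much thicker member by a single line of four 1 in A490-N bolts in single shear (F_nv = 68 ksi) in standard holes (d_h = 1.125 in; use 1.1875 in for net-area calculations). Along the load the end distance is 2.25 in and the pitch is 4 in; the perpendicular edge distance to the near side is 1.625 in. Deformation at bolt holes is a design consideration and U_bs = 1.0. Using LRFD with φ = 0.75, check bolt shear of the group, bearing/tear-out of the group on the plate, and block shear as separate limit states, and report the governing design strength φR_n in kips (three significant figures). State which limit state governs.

Bolt shear: A_b = π·1²/4 = 0.7854 in²; R_n = 68 × 0.7854 × 4 × 1 = 213.6 kips → 0.75 × 213.6 = 160 kips.
Bearing: edge l_c = 1.688, r_n = 35.44 kips; interior l_c = 2.875, r_n = 42 kips; R_n = 35.44 + 3·42 = 161.4 kips → 121 kips.
Block shear: A_gv = 3.562, A_nv = 2.523, A_nt = 0.2578 in²; R_n = min(0.6F_uA_nv, 0.6F_yA_gv) + U_bs·F_u·A_nt = 124 kips → 93 kips.
Block shear governs: 93 kips.

93 kips (block shear governs)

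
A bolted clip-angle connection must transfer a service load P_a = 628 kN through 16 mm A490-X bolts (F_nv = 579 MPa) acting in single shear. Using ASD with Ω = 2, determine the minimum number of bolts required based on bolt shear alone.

A_b = π·16²/4 = 201.1 mm².
Per-bolt allowable strength R_n/Ω = 579 × 201.1 × 1 / 1000 / 2 = 58.21 kN.
n ≥ 628 / 58.21 = 10.79 → use 11 bolts.

11 bolts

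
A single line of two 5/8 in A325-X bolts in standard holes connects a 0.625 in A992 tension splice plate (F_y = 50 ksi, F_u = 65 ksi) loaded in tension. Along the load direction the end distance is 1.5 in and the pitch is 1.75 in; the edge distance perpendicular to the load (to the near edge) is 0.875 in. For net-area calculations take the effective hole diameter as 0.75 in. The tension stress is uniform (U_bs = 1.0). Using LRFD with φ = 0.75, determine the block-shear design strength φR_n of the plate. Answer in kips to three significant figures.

54.1 kips

Shear plane L_v = 1.5 + 1·1.75 = 3.25 in; A_gv = 3.25 × 0.625 = 2.031 in².
A_nv = (3.25 − 1.5·0.75) × 0.625 = 1.328 in².
A_nt = (0.875 − 0.5·0.75) × 0.625 = 0.3125 in².
0.6 F_u A_nv = 51.8 kips; 0.6 F_y A_gv = 60.94 kips → shear rupture governs the shear term.
R_n = 51.8 + 1.0 × 65 × 0.3125 = 72.11 kips.
Design strength φR_n = 0.75 × 72.11 = 54.1 kips.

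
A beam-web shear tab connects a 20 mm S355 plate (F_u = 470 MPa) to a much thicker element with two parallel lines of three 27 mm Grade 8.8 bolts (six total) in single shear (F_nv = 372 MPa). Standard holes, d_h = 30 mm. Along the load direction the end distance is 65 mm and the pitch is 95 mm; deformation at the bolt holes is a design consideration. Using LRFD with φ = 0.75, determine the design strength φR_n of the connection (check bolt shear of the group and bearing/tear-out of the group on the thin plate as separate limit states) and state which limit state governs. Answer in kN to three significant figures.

Bolt shear: A_b = π·27²/4 = 572.6 mm²; R_n = 372 × 572.6 × 6 × 1 / 1000 = 1278 kN → 0.75 × 1278 = 958 kN.
Bearing (1.2 l_c t F_u ≤ 2.4 d t F_u): upper limit = 2.4·27·20·470 / 1000 = 609.1 kN.
  Edge l_c = 65 − 30/2 = 50 → r_n = 564 kN; interior l_c = 95 − 30 = 65 → r_n = 609.1 kN.
  R_n,bearing = 2·564 + 4·609.1 = 3564 kN → 0.75 × 3564 = 2670 kN.
Bolt shear governs: 958 kN.

958 kN (bolt shear governs)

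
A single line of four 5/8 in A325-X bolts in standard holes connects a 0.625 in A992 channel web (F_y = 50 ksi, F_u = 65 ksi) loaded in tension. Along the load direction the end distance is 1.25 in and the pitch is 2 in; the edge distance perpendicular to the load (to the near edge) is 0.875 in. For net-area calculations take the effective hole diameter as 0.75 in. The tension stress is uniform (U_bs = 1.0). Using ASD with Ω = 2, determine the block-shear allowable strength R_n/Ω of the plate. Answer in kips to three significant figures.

Shear plane L_v = 1.25 + 3·2 = 7.25 in; A_gv = 7.25 × 0.625 = 4.531 in².
A_nv = (7.25 − 3.5·0.75) × 0.625 = 2.891 in².
A_nt = (0.875 − 0.5·0.75) × 0.625 = 0.3125 in².
0.6 F_u A_nv = 112.7 kips; 0.6 F_y A_gv = 135.9 kips → shear rupture governs the shear term.
R_n = 112.7 + 1.0 × 65 × 0.3125 = 133 kips.
Allowable strength R_n/Ω = 133 / 2 = 66.5 kips.

66.5 kips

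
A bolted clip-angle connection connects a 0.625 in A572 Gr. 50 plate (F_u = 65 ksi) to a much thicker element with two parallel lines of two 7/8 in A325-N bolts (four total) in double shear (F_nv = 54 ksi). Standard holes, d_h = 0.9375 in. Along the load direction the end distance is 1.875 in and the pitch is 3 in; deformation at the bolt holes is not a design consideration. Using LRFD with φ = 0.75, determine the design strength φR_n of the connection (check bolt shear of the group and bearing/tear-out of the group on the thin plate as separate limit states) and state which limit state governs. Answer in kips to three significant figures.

195 kips (bolt shear governs)

Bolt shear: A_b = π·0.875²/4 = 0.6013 in²; R_n = 54 × 0.6013 × 4 × 2 = 259.8 kips → 0.75 × 259.8 = 195 kips.
Bearing (1.5 l_c t F_u ≤ 3.0 d t F_u): upper limit = 3.0·0.875·0.625·65 = 106.6 kips.
  Edge l_c = 1.875 − 0.9375/2 = 1.406 → r_n = 85.69 kips; interior l_c = 3 − 0.9375 = 2.062 → r_n = 106.6 kips.
  R_n,bearing = 2·85.69 + 2·106.6 = 384.7 kips → 0.75 × 384.7 = 289 kips.
Bolt shear governs: 195 kips.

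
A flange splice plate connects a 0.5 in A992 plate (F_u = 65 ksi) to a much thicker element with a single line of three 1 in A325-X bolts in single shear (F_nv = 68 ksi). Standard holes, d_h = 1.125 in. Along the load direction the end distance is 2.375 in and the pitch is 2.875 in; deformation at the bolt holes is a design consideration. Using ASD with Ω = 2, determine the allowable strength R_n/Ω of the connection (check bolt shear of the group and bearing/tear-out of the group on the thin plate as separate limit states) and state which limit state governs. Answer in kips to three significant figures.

80.1 kips (bolt shear governs)

Bolt shear: A_b = π·1²/4 = 0.7854 in²; R_n = 68 × 0.7854 × 3 × 1 = 160.2 kips → 160.2 / 2 = 80.1 kips.
Bearing (1.2 l_c t F_u ≤ 2.4 d t F_u): upper limit = 2.4·1·0.5·65 = 78 kips.
  Edge l_c = 2.375 − 1.125/2 = 1.812 → r_n = 70.69 kips; interior l_c = 2.875 − 1.125 = 1.75 → r_n = 68.25 kips.
  R_n,bearing = 1·70.69 + 2·68.25 = 207.2 kips → 207.2 / 2 = 104 kips.
Bolt shear governs: 80.1 kips.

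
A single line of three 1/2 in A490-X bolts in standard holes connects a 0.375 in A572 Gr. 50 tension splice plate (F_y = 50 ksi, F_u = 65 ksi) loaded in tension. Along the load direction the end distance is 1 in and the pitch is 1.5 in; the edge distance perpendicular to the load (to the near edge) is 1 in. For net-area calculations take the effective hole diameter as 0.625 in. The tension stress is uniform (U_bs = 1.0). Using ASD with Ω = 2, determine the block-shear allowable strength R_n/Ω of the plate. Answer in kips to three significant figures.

26.2 kips

Shear plane L_v = 1 + 2·1.5 = 4 in; A_gv = 4 × 0.375 = 1.5 in².
A_nv = (4 − 2.5·0.625) × 0.375 = 0.9141 in².
A_nt = (1 − 0.5·0.625) × 0.375 = 0.2578 in².
0.6 F_u A_nv = 35.65 kips; 0.6 F_y A_gv = 45 kips → shear rupture governs the shear term.
R_n = 35.65 + 1.0 × 65 × 0.2578 = 52.41 kips.
Allowable strength R_n/Ω = 52.41 / 2 = 26.2 kips.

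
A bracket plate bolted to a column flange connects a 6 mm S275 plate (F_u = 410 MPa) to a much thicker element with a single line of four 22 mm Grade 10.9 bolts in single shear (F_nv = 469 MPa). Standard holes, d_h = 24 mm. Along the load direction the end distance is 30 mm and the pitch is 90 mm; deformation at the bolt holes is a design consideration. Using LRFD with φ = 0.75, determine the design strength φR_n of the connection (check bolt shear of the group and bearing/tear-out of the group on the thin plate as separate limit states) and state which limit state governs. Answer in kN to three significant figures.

Bolt shear: A_b = π·22²/4 = 380.1 mm²; R_n = 469 × 380.1 × 4 × 1 / 1000 = 713.1 kN → 0.75 × 713.1 = 535 kN.
Bearing (1.2 l_c t F_u ≤ 2.4 d t F_u): upper limit = 2.4·22·6·410 / 1000 = 129.9 kN.
  Edge l_c = 30 − 24/2 = 18 → r_n = 53.14 kN; interior l_c = 90 − 24 = 66 → r_n = 129.9 kN.
  R_n,bearing = 1·53.14 + 3·129.9 = 442.8 kN → 0.75 × 442.8 = 332 kN.
Bearing governs: 332 kN.

332 kN (bearing governs)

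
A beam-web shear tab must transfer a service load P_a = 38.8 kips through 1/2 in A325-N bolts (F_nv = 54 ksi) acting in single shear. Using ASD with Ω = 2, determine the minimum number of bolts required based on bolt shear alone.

8 bolts

A_b = π·0.5²/4 = 0.1963 in².
Per-bolt allowable strength R_n/Ω = 54 × 0.1963 × 1 / 2 = 5.301 kips.
n ≥ 38.8 / 5.301 = 7.319 → use 8 bolts.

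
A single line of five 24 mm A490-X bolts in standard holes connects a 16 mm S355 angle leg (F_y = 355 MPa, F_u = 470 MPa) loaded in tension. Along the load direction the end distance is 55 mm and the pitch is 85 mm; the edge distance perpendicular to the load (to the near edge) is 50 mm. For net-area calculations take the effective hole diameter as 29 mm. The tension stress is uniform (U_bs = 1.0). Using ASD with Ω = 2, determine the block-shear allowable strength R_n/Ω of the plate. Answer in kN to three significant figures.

730 kN

Shear plane L_v = 55 + 4·85 = 395 mm; A_gv = 395 × 16 = 6320 mm².
A_nv = (395 − 4.5·29) × 16 = 4232 mm².
A_nt = (50 − 0.5·29) × 16 = 568 mm².
0.6 F_u A_nv = 1193 kN; 0.6 F_y A_gv = 1346 kN → shear rupture governs the shear term.
R_n = 1193 + 1.0 × 470 × 568 / 1000 = 1460 kN.
Allowable strength R_n/Ω = 1460 / 2 = 730 kN.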